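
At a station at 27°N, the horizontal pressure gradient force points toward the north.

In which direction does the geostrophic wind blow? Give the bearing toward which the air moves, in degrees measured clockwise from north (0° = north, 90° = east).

090°

The pressure-gradient force points toward the north (bearing 000°).
Geostrophic balance: in the Northern Hemisphere the Coriolis force deflects motion to the right, so the geostrophic wind blows 90° to the right of the pressure-gradient force (low pressure on the left).
Rotating 000° by 90° clockwise gives 090° — the wind blows toward the east.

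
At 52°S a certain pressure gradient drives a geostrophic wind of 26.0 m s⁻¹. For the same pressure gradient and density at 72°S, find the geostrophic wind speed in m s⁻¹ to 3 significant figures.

With the same pressure gradient and density, V_g ∝ 1/f ∝ 1/sin φ.
V₂ = V₁ · sin φ₁ / sin φ₂ = 26.0 × sin 52° / sin 72°
V₂ = 26.0 × 0.7880/0.9511 = 21.5 m s⁻¹

21.5 m s⁻¹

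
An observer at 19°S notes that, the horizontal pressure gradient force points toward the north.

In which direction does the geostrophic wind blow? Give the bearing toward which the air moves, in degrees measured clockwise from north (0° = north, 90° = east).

270°

The pressure-gradient force points toward the north (bearing 000°).
Geostrophic balance: in the Southern Hemisphere the Coriolis force deflects motion to the left, so the geostrophic wind blows 90° to the left of the pressure-gradient force (low pressure on the right).
Rotating 000° by 90° counterclockwise gives 270° — the wind blows toward the west.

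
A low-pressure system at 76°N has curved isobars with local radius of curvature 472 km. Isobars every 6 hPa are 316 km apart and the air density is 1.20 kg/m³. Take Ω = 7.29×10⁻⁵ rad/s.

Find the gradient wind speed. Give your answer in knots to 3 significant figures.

19.0 knots

Coriolis parameter at 76°N:
f = 2Ω sin φ = 2 × 7.29×10⁻⁵ × sin 76° = 1.41×10⁻⁴ s⁻¹
Pressure gradient: |∂P/∂n| = 600 Pa / 316000 m = 1.90×10⁻³ Pa/m
Geostrophic speed: V_g = |∂P/∂n|/(fρ) = 1.90×10⁻³/(1.41×10⁻⁴ × 1.20) = 11.2 m/s
Around a low, centrifugal force acts outward with Coriolis, so pressure-gradient force balances both:
(1/ρ)|∂P/∂n| = fV + V²/R  →  V² + fR·V − fR·V_g = 0
With fR = 1.41×10⁻⁴ × 472×10³ m = 66.8 m/s:
V = [−fR + √((fR)² + 4 fR V_g)]/2 = [−66.8 + √(66.8² + 4×66.8×11.2)]/2 = 9.76 m/s
Subgeostrophic (V < V_g = 11.2 m/s), as expected around a low.
Converting: 9.76 m/s × 1.944 = 19.0 knots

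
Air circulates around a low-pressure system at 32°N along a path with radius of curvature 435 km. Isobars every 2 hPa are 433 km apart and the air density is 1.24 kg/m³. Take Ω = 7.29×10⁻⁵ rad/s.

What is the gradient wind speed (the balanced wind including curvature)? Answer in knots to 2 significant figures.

Coriolis parameter at 32°N:
f = 2Ω sin φ = 2 × 7.29×10⁻⁵ × sin 32° = 7.73×10⁻⁵ s⁻¹
Pressure gradient: |∂P/∂n| = 200 Pa / 433000 m = 4.62×10⁻⁴ Pa/m
Geostrophic speed: V_g = |∂P/∂n|/(fρ) = 4.62×10⁻⁴/(7.73×10⁻⁵ × 1.24) = 4.82 m/s
Around a low, centrifugal force acts outward with Coriolis, so pressure-gradient force balances both:
(1/ρ)|∂P/∂n| = fV + V²/R  →  V² + fR·V − fR·V_g = 0
With fR = 7.73×10⁻⁵ × 435×10³ m = 33.6 m/s:
V = [−fR + √((fR)² + 4 fR V_g)]/2 = [−33.6 + √(33.6² + 4×33.6×4.82)]/2 = 4.28 m/s
Subgeostrophic (V < V_g = 4.82 m/s), as expected around a low.
Converting: 4.28 m/s × 1.944 = 8.3 knots

8.3 knots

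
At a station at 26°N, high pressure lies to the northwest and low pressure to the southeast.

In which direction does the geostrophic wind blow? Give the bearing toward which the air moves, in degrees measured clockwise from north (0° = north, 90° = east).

225°

The pressure-gradient force points toward the southeast (bearing 135°).
Geostrophic balance: in the Northern Hemisphere the Coriolis force deflects motion to the right, so the geostrophic wind blows 90° to the right of the pressure-gradient force (low pressure on the left).
Rotating 135° by 90° clockwise gives 225° — the wind blows toward the southwest.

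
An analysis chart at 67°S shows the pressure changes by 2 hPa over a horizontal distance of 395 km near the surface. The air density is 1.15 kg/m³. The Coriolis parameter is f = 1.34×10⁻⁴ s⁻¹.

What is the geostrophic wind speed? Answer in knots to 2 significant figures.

Pressure gradient: |∂P/∂n| = 200 Pa / 395000 m = 5.06×10⁻⁴ Pa/m
Geostrophic balance (pressure-gradient force = Coriolis force):
V_g = (1/(fρ)) |∂P/∂n| = 5.06×10⁻⁴ / (1.34×10⁻⁴ × 1.15) = 3.29 m/s
Converting: 3.29 m/s × 1.944 = 6.4 knots

6.4 knots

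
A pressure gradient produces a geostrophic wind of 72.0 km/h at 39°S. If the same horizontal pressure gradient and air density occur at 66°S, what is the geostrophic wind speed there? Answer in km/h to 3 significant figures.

With the same pressure gradient and density, V_g ∝ 1/f ∝ 1/sin φ.
V₂ = V₁ · sin φ₁ / sin φ₂ = 72.0 × sin 39° / sin 66°
V₂ = 72.0 × 0.6293/0.9135 = 49.6 km/h

49.6 km/h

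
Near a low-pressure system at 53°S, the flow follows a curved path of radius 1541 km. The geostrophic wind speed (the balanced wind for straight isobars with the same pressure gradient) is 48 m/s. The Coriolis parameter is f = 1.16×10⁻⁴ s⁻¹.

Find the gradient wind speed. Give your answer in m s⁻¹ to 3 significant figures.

39.3 m s⁻¹

Around a low, centrifugal force acts outward with Coriolis, so pressure-gradient force balances both:
(1/ρ)|∂P/∂n| = fV + V²/R  →  V² + fR·V − fR·V_g = 0
With fR = 1.16×10⁻⁴ × 1541×10³ m = 179 m/s:
V = [−fR + √((fR)² + 4 fR V_g)]/2 = [−179 + √(179² + 4×179×48)]/2 = 39.3 m/s
Subgeostrophic (V < V_g = 48 m/s), as expected around a low.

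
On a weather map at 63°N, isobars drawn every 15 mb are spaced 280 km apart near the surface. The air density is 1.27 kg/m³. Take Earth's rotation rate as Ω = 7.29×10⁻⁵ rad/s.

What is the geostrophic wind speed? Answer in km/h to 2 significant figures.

120 km/h

Coriolis parameter at 63°N:
f = 2Ω sin φ = 2 × 7.29×10⁻⁵ × sin 63° = 1.30×10⁻⁴ s⁻¹
Pressure gradient: |∂P/∂n| = 1500 Pa / 280000 m = 5.36×10⁻³ Pa/m
Geostrophic balance (pressure-gradient force = Coriolis force):
V_g = (1/(fρ)) |∂P/∂n| = 5.36×10⁻³ / (1.30×10⁻⁴ × 1.27) = 32.5 m/s
Converting: 32.5 m/s × 3.6 = 120 km/h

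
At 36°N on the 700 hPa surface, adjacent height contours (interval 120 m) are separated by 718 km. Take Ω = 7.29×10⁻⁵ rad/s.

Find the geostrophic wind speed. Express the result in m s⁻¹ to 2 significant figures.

19 m s⁻¹

Coriolis parameter at 36°N:
f = 2Ω sin φ = 2 × 7.29×10⁻⁵ × sin 36° = 8.57×10⁻⁵ s⁻¹
Height gradient: |∂Z/∂n| = 120 m / 718000 m = 1.67×10⁻⁴
On a pressure surface, geostrophic balance gives V_g = (g/f)|∂Z/∂n|:
V_g = 9.81 × 1.67×10⁻⁴ / 8.57×10⁻⁵ = 19.1 m/s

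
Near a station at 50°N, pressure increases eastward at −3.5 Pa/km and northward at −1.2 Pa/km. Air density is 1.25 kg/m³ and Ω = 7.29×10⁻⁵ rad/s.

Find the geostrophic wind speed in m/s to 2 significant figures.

Coriolis parameter at 50°N:
f = 2Ω sin φ = 2 × 7.29×10⁻⁵ × sin 50° = 1.12×10⁻⁴ s⁻¹
Component geostrophic relations (x east, y north):
u_g = −(1/(fρ)) ∂P/∂y,  v_g = (1/(fρ)) ∂P/∂x
u_g = −(−1.2×10⁻³)/(1.12×10⁻⁴ × 1.25) = 8.60 m/s;  v_g = (−3.5×10⁻³)/(1.12×10⁻⁴ × 1.25) = −25.1 m/s
|V_g| = √(u_g² + v_g²) = 26.5 m/s

27 m/s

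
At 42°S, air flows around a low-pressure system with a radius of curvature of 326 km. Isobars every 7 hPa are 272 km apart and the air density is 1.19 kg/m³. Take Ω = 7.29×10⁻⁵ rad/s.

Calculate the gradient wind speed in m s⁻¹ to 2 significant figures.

Coriolis parameter at 42°S:
f = 2Ω sin φ = 2 × 7.29×10⁻⁵ × sin 42° = 9.76×10⁻⁵ s⁻¹
Pressure gradient: |∂P/∂n| = 700 Pa / 272000 m = 2.57×10⁻³ Pa/m
Geostrophic speed: V_g = |∂P/∂n|/(fρ) = 2.57×10⁻³/(9.76×10⁻⁵ × 1.19) = 22.2 m/s
Around a low, centrifugal force acts outward with Coriolis, so pressure-gradient force balances both:
(1/ρ)|∂P/∂n| = fV + V²/R  →  V² + fR·V − fR·V_g = 0
With fR = 9.76×10⁻⁵ × 326×10³ m = 31.8 m/s:
V = [−fR + √((fR)² + 4 fR V_g)]/2 = [−31.8 + √(31.8² + 4×31.8×22.2)]/2 = 15 m/s
Subgeostrophic (V < V_g = 22.2 m/s), as expected around a low.

15 m s⁻¹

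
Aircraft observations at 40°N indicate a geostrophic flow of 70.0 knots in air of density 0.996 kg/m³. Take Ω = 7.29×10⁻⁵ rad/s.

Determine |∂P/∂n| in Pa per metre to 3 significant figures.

3.36×10⁻³ Pa/m

Coriolis parameter at 40°N:
f = 2Ω sin φ = 2 × 7.29×10⁻⁵ × sin 40° = 9.37×10⁻⁵ s⁻¹
Wind speed in SI: 70.0 knots = 36.0 m/s
Geostrophic balance rearranged: |∂P/∂n| = f ρ V_g
|∂P/∂n| = 9.37×10⁻⁵ × 0.996 × 36.0 = 3.36×10⁻³ Pa/m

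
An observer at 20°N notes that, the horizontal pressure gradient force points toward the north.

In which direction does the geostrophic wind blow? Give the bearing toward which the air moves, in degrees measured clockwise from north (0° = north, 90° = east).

The pressure-gradient force points toward the north (bearing 000°).
Geostrophic balance: in the Northern Hemisphere the Coriolis force deflects motion to the right, so the geostrophic wind blows 90° to the right of the pressure-gradient force (low pressure on the left).
Rotating 000° by 90° clockwise gives 090° — the wind blows toward the east.

090°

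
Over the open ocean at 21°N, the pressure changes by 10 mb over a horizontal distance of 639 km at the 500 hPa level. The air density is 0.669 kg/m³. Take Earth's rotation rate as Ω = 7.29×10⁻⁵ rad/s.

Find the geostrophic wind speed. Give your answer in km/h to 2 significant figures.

Coriolis parameter at 21°N:
f = 2Ω sin φ = 2 × 7.29×10⁻⁵ × sin 21° = 5.23×10⁻⁵ s⁻¹
Pressure gradient: |∂P/∂n| = 1000 Pa / 639000 m = 1.56×10⁻³ Pa/m
Geostrophic balance (pressure-gradient force = Coriolis force):
V_g = (1/(fρ)) |∂P/∂n| = 1.56×10⁻³ / (5.23×10⁻⁵ × 0.669) = 44.8 m/s
Converting: 44.8 m/s × 3.6 = 160 km/h

160 km/h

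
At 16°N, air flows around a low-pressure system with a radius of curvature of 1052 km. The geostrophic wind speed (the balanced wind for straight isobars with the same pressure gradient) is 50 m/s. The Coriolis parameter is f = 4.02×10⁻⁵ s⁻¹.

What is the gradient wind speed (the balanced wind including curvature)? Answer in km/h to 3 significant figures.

106 km/h

Around a low, centrifugal force acts outward with Coriolis, so pressure-gradient force balances both:
(1/ρ)|∂P/∂n| = fV + V²/R  →  V² + fR·V − fR·V_g = 0
With fR = 4.02×10⁻⁵ × 1052×10³ m = 42.3 m/s:
V = [−fR + √((fR)² + 4 fR V_g)]/2 = [−42.3 + √(42.3² + 4×42.3×50)]/2 = 29.5 m/s
Subgeostrophic (V < V_g = 50 m/s), as expected around a low.
Converting: 29.5 m/s × 3.6 = 106 km/h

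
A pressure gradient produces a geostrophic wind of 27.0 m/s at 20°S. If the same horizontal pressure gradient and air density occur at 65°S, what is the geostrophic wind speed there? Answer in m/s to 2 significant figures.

10 m/s

With the same pressure gradient and density, V_g ∝ 1/f ∝ 1/sin φ.
V₂ = V₁ · sin φ₁ / sin φ₂ = 27.0 × sin 20° / sin 65°
V₂ = 27.0 × 0.3420/0.9063 = 10 m/s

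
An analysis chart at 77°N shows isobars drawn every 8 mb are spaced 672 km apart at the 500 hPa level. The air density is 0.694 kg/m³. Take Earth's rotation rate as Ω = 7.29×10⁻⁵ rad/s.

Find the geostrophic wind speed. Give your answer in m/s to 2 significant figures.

Coriolis parameter at 77°N:
f = 2Ω sin φ = 2 × 7.29×10⁻⁵ × sin 77° = 1.42×10⁻⁴ s⁻¹
Pressure gradient: |∂P/∂n| = 800 Pa / 672000 m = 1.19×10⁻³ Pa/m
Geostrophic balance (pressure-gradient force = Coriolis force):
V_g = (1/(fρ)) |∂P/∂n| = 1.19×10⁻³ / (1.42×10⁻⁴ × 0.694) = 12.1 m/s

12 m/s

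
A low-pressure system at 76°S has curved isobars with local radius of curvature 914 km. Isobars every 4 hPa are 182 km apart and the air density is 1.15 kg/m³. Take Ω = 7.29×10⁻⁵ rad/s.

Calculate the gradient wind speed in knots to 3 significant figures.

24.0 knots

Coriolis parameter at 76°S:
f = 2Ω sin φ = 2 × 7.29×10⁻⁵ × sin 76° = 1.41×10⁻⁴ s⁻¹
Pressure gradient: |∂P/∂n| = 400 Pa / 182000 m = 2.20×10⁻³ Pa/m
Geostrophic speed: V_g = |∂P/∂n|/(fρ) = 2.20×10⁻³/(1.41×10⁻⁴ × 1.15) = 13.5 m/s
Around a low, centrifugal force acts outward with Coriolis, so pressure-gradient force balances both:
(1/ρ)|∂P/∂n| = fV + V²/R  →  V² + fR·V − fR·V_g = 0
With fR = 1.41×10⁻⁴ × 914×10³ m = 129 m/s:
V = [−fR + √((fR)² + 4 fR V_g)]/2 = [−129 + √(129² + 4×129×13.5)]/2 = 12.3 m/s
Subgeostrophic (V < V_g = 13.5 m/s), as expected around a low.
Converting: 12.3 m/s × 1.944 = 24.0 knots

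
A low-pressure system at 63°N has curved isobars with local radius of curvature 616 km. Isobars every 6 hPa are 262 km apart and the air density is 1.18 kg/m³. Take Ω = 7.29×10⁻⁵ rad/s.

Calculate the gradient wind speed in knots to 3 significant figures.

Coriolis parameter at 63°N:
f = 2Ω sin φ = 2 × 7.29×10⁻⁵ × sin 63° = 1.30×10⁻⁴ s⁻¹
Pressure gradient: |∂P/∂n| = 600 Pa / 262000 m = 2.29×10⁻³ Pa/m
Geostrophic speed: V_g = |∂P/∂n|/(fρ) = 2.29×10⁻³/(1.30×10⁻⁴ × 1.18) = 14.9 m/s
Around a low, centrifugal force acts outward with Coriolis, so pressure-gradient force balances both:
(1/ρ)|∂P/∂n| = fV + V²/R  →  V² + fR·V − fR·V_g = 0
With fR = 1.30×10⁻⁴ × 616×10³ m = 80.0 m/s:
V = [−fR + √((fR)² + 4 fR V_g)]/2 = [−80.0 + √(80.0² + 4×80.0×14.9)]/2 = 12.9 m/s
Subgeostrophic (V < V_g = 14.9 m/s), as expected around a low.
Converting: 12.9 m/s × 1.944 = 25.0 knots

25.0 knots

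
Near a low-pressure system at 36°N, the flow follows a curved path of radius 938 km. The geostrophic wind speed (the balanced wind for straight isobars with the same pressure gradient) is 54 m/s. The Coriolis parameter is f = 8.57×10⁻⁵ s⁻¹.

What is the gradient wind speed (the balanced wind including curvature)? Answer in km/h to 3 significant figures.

133 km/h

Around a low, centrifugal force acts outward with Coriolis, so pressure-gradient force balances both:
(1/ρ)|∂P/∂n| = fV + V²/R  →  V² + fR·V − fR·V_g = 0
With fR = 8.57×10⁻⁵ × 938×10³ m = 80.4 m/s:
V = [−fR + √((fR)² + 4 fR V_g)]/2 = [−80.4 + √(80.4² + 4×80.4×54)]/2 = 37 m/s
Subgeostrophic (V < V_g = 54 m/s), as expected around a low.
Converting: 37 m/s × 3.6 = 133 km/h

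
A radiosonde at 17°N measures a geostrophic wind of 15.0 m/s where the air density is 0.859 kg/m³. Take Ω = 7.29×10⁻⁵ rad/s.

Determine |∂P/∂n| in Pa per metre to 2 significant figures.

5.5×10⁻⁴ Pa/m

Coriolis parameter at 17°N:
f = 2Ω sin φ = 2 × 7.29×10⁻⁵ × sin 17° = 4.26×10⁻⁵ s⁻¹
Geostrophic balance rearranged: |∂P/∂n| = f ρ V_g
|∂P/∂n| = 4.26×10⁻⁵ × 0.859 × 15.0 = 5.49×10⁻⁴ Pa/m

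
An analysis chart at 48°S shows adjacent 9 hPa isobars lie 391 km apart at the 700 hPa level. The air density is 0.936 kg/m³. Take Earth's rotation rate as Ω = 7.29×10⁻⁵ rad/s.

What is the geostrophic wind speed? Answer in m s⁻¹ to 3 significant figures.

Coriolis parameter at 48°S:
f = 2Ω sin φ = 2 × 7.29×10⁻⁵ × sin 48° = 1.08×10⁻⁴ s⁻¹
Pressure gradient: |∂P/∂n| = 900 Pa / 391000 m = 2.30×10⁻³ Pa/m
Geostrophic balance (pressure-gradient force = Coriolis force):
V_g = (1/(fρ)) |∂P/∂n| = 2.30×10⁻³ / (1.08×10⁻⁴ × 0.936) = 22.7 m/s

22.7 m s⁻¹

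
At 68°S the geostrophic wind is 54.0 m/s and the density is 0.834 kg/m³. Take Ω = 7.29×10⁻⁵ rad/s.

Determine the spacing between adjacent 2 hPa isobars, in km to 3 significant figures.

32.9 km

Coriolis parameter at 68°S:
f = 2Ω sin φ = 2 × 7.29×10⁻⁵ × sin 68° = 1.35×10⁻⁴ s⁻¹
Geostrophic balance rearranged: |∂P/∂n| = f ρ V_g
|∂P/∂n| = 1.35×10⁻⁴ × 0.834 × 54.0 = 6.09×10⁻³ Pa/m
Isobar spacing: Δn = ΔP/|∂P/∂n| = 200 Pa / 6.09×10⁻³ Pa/m = 32851 m ≈ 32.9 km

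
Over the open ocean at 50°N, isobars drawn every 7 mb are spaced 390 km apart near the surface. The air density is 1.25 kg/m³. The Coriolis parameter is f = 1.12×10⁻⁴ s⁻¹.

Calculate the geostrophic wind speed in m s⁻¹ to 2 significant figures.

13 m s⁻¹

Pressure gradient: |∂P/∂n| = 700 Pa / 390000 m = 1.79×10⁻³ Pa/m
Geostrophic balance (pressure-gradient force = Coriolis force):
V_g = (1/(fρ)) |∂P/∂n| = 1.79×10⁻³ / (1.12×10⁻⁴ × 1.25) = 12.8 m/s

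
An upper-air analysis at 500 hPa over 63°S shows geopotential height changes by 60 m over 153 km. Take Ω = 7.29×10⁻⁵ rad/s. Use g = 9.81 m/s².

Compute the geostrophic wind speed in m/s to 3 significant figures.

29.6 m/s

Coriolis parameter at 63°S:
f = 2Ω sin φ = 2 × 7.29×10⁻⁵ × sin 63° = 1.30×10⁻⁴ s⁻¹
Height gradient: |∂Z/∂n| = 60 m / 153000 m = 3.92×10⁻⁴
On a pressure surface, geostrophic balance gives V_g = (g/f)|∂Z/∂n|:
V_g = 9.81 × 3.92×10⁻⁴ / 1.30×10⁻⁴ = 29.6 m/s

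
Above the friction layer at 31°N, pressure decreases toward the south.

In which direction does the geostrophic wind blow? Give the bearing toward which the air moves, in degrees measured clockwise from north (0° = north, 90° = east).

The pressure-gradient force points toward the south (bearing 180°).
Geostrophic balance: in the Northern Hemisphere the Coriolis force deflects motion to the right, so the geostrophic wind blows 90° to the right of the pressure-gradient force (low pressure on the left).
Rotating 180° by 90° clockwise gives 270° — the wind blows toward the west.

270°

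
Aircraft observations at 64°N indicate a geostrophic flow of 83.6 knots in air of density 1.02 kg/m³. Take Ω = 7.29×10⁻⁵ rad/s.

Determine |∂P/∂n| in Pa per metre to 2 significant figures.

5.7×10⁻³ Pa/m

Coriolis parameter at 64°N:
f = 2Ω sin φ = 2 × 7.29×10⁻⁵ × sin 64° = 1.31×10⁻⁴ s⁻¹
Wind speed in SI: 83.6 knots = 43.0 m/s
Geostrophic balance rearranged: |∂P/∂n| = f ρ V_g
|∂P/∂n| = 1.31×10⁻⁴ × 1.02 × 43.0 = 5.75×10⁻³ Pa/m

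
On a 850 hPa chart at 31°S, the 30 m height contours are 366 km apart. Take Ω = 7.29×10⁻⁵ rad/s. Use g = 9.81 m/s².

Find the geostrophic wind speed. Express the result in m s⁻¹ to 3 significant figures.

10.7 m s⁻¹

Coriolis parameter at 31°S:
f = 2Ω sin φ = 2 × 7.29×10⁻⁵ × sin 31° = 7.51×10⁻⁵ s⁻¹
Height gradient: |∂Z/∂n| = 30 m / 366000 m = 8.20×10⁻⁵
On a pressure surface, geostrophic balance gives V_g = (g/f)|∂Z/∂n|:
V_g = 9.81 × 8.20×10⁻⁵ / 7.51×10⁻⁵ = 10.7 m/s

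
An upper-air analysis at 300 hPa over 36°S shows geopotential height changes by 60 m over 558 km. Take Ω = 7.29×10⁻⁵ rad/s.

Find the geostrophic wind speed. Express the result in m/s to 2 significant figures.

Coriolis parameter at 36°S:
f = 2Ω sin φ = 2 × 7.29×10⁻⁵ × sin 36° = 8.57×10⁻⁵ s⁻¹
Height gradient: |∂Z/∂n| = 60 m / 558000 m = 1.08×10⁻⁴
On a pressure surface, geostrophic balance gives V_g = (g/f)|∂Z/∂n|:
V_g = 9.81 × 1.08×10⁻⁴ / 8.57×10⁻⁵ = 12.3 m/s

12 m/s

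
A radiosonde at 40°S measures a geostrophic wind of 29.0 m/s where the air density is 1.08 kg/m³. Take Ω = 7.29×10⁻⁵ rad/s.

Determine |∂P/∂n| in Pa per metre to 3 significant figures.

2.94×10⁻³ Pa/m

Coriolis parameter at 40°S:
f = 2Ω sin φ = 2 × 7.29×10⁻⁵ × sin 40° = 9.37×10⁻⁵ s⁻¹
Geostrophic balance rearranged: |∂P/∂n| = f ρ V_g
|∂P/∂n| = 9.37×10⁻⁵ × 1.08 × 29.0 = 2.94×10⁻³ Pa/m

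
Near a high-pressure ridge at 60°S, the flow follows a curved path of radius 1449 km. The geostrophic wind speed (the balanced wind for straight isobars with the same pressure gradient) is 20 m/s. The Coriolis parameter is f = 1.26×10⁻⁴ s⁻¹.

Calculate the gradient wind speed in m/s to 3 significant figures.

22.9 m/s

Around a high, pressure-gradient force acts outward with centrifugal, so Coriolis balances both:
fV = (1/ρ)|∂P/∂n| + V²/R  →  V² − fR·V + fR·V_g = 0
With fR = 1.26×10⁻⁴ × 1449×10³ m = 183 m/s:
V = [fR − √((fR)² − 4 fR V_g)]/2 = [183 − √(183² − 4×183×20)]/2 = 22.9 m/s
Supergeostrophic (V > V_g = 20 m/s), as expected around a high.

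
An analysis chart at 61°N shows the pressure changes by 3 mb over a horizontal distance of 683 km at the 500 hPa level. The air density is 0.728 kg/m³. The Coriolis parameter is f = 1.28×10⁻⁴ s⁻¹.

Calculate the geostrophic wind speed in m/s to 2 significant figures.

4.7 m/s

Pressure gradient: |∂P/∂n| = 300 Pa / 683000 m = 4.39×10⁻⁴ Pa/m
Geostrophic balance (pressure-gradient force = Coriolis force):
V_g = (1/(fρ)) |∂P/∂n| = 4.39×10⁻⁴ / (1.28×10⁻⁴ × 0.728) = 4.71 m/s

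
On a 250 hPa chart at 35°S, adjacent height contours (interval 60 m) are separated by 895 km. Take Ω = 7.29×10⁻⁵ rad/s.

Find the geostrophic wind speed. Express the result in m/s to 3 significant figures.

Coriolis parameter at 35°S:
f = 2Ω sin φ = 2 × 7.29×10⁻⁵ × sin 35° = 8.36×10⁻⁵ s⁻¹
Height gradient: |∂Z/∂n| = 60 m / 895000 m = 6.70×10⁻⁵
On a pressure surface, geostrophic balance gives V_g = (g/f)|∂Z/∂n|:
V_g = 9.81 × 6.70×10⁻⁵ / 8.36×10⁻⁵ = 7.86 m/s

7.86 m/s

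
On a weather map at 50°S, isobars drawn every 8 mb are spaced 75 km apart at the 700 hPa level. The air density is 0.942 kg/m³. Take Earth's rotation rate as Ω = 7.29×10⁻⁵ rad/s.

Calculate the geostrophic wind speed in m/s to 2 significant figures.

Coriolis parameter at 50°S:
f = 2Ω sin φ = 2 × 7.29×10⁻⁵ × sin 50° = 1.12×10⁻⁴ s⁻¹
Pressure gradient: |∂P/∂n| = 800 Pa / 75000 m = 1.07×10⁻² Pa/m
Geostrophic balance (pressure-gradient force = Coriolis force):
V_g = (1/(fρ)) |∂P/∂n| = 1.07×10⁻² / (1.12×10⁻⁴ × 0.942) = 101 m/s

100 m/s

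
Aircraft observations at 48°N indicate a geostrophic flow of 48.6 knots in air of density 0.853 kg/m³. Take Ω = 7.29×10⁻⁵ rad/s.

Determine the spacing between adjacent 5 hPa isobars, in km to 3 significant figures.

216 km

Coriolis parameter at 48°N:
f = 2Ω sin φ = 2 × 7.29×10⁻⁵ × sin 48° = 1.08×10⁻⁴ s⁻¹
Wind speed in SI: 48.6 knots = 25.0 m/s
Geostrophic balance rearranged: |∂P/∂n| = f ρ V_g
|∂P/∂n| = 1.08×10⁻⁴ × 0.853 × 25.0 = 2.31×10⁻³ Pa/m
Isobar spacing: Δn = ΔP/|∂P/∂n| = 500 Pa / 2.31×10⁻³ Pa/m = 216379 m ≈ 216 km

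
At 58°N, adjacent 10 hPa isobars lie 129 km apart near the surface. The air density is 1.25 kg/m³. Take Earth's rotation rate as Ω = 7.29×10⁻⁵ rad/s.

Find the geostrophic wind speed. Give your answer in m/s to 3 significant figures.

50.2 m/s

Coriolis parameter at 58°N:
f = 2Ω sin φ = 2 × 7.29×10⁻⁵ × sin 58° = 1.24×10⁻⁴ s⁻¹
Pressure gradient: |∂P/∂n| = 1000 Pa / 129000 m = 7.75×10⁻³ Pa/m
Geostrophic balance (pressure-gradient force = Coriolis force):
V_g = (1/(fρ)) |∂P/∂n| = 7.75×10⁻³ / (1.24×10⁻⁴ × 1.25) = 50.2 m/s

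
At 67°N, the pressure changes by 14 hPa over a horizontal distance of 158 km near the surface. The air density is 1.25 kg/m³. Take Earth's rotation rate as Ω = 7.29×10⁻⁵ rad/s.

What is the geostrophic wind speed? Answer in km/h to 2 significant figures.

190 km/h

Coriolis parameter at 67°N:
f = 2Ω sin φ = 2 × 7.29×10⁻⁵ × sin 67° = 1.34×10⁻⁴ s⁻¹
Pressure gradient: |∂P/∂n| = 1400 Pa / 158000 m = 8.86×10⁻³ Pa/m
Geostrophic balance (pressure-gradient force = Coriolis force):
V_g = (1/(fρ)) |∂P/∂n| = 8.86×10⁻³ / (1.34×10⁻⁴ × 1.25) = 52.8 m/s
Converting: 52.8 m/s × 3.6 = 190 km/h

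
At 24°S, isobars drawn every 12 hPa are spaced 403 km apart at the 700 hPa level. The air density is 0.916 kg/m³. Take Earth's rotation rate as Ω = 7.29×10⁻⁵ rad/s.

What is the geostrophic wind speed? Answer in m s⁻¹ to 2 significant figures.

55 m s⁻¹

Coriolis parameter at 24°S:
f = 2Ω sin φ = 2 × 7.29×10⁻⁵ × sin 24° = 5.93×10⁻⁵ s⁻¹
Pressure gradient: |∂P/∂n| = 1200 Pa / 403000 m = 2.98×10⁻³ Pa/m
Geostrophic balance (pressure-gradient force = Coriolis force):
V_g = (1/(fρ)) |∂P/∂n| = 2.98×10⁻³ / (5.93×10⁻⁵ × 0.916) = 54.8 m/s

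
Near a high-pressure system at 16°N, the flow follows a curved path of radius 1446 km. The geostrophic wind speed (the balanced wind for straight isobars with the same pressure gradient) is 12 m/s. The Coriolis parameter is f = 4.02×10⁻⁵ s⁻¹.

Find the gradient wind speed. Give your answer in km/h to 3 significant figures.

Around a high, pressure-gradient force acts outward with centrifugal, so Coriolis balances both:
fV = (1/ρ)|∂P/∂n| + V²/R  →  V² − fR·V + fR·V_g = 0
With fR = 4.02×10⁻⁵ × 1446×10³ m = 58.1 m/s:
V = [fR − √((fR)² − 4 fR V_g)]/2 = [58.1 − √(58.1² − 4×58.1×12)]/2 = 16.9 m/s
Supergeostrophic (V > V_g = 12 m/s), as expected around a high.
Converting: 16.9 m/s × 3.6 = 61.0 km/h

61.0 km/h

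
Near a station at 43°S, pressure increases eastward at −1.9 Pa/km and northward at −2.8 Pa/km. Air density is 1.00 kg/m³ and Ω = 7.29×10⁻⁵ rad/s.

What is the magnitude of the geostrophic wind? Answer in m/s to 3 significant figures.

34.0 m/s

Coriolis parameter at 43°S:
f = 2Ω sin φ = 2 × 7.29×10⁻⁵ × sin 43° = 9.94×10⁻⁵ s⁻¹
In the Southern Hemisphere f is negative: f = −9.94×10⁻⁵ s⁻¹.
Component geostrophic relations (x east, y north):
u_g = −(1/(fρ)) ∂P/∂y,  v_g = (1/(fρ)) ∂P/∂x
u_g = −(−2.8×10⁻³)/(−9.94×10⁻⁵ × 1.00) = −28.2 m/s;  v_g = (−1.9×10⁻³)/(−9.94×10⁻⁵ × 1.00) = 19.1 m/s
|V_g| = √(u_g² + v_g²) = 34.0 m/s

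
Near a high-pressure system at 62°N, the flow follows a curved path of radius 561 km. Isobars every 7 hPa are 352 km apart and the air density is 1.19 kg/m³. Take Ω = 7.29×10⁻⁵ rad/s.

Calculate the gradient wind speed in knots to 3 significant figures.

Coriolis parameter at 62°N:
f = 2Ω sin φ = 2 × 7.29×10⁻⁵ × sin 62° = 1.29×10⁻⁴ s⁻¹
Pressure gradient: |∂P/∂n| = 700 Pa / 352000 m = 1.99×10⁻³ Pa/m
Geostrophic speed: V_g = |∂P/∂n|/(fρ) = 1.99×10⁻³/(1.29×10⁻⁴ × 1.19) = 13.0 m/s
Around a high, pressure-gradient force acts outward with centrifugal, so Coriolis balances both:
fV = (1/ρ)|∂P/∂n| + V²/R  →  V² − fR·V + fR·V_g = 0
With fR = 1.29×10⁻⁴ × 561×10³ m = 72.2 m/s:
V = [fR − √((fR)² − 4 fR V_g)]/2 = [72.2 − √(72.2² − 4×72.2×13)]/2 = 17 m/s
Supergeostrophic (V > V_g = 13 m/s), as expected around a high.
Converting: 17 m/s × 1.944 = 33.0 knots

33.0 knots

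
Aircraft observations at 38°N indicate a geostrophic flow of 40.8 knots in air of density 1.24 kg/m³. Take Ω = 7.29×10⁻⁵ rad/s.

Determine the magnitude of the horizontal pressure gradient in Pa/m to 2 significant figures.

Coriolis parameter at 38°N:
f = 2Ω sin φ = 2 × 7.29×10⁻⁵ × sin 38° = 8.98×10⁻⁵ s⁻¹
Wind speed in SI: 40.8 knots = 21.0 m/s
Geostrophic balance rearranged: |∂P/∂n| = f ρ V_g
|∂P/∂n| = 8.98×10⁻⁵ × 1.24 × 21.0 = 2.34×10⁻³ Pa/m

2.3×10⁻³ Pa/m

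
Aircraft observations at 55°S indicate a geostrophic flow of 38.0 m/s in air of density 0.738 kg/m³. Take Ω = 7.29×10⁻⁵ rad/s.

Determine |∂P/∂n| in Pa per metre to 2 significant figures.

Coriolis parameter at 55°S:
f = 2Ω sin φ = 2 × 7.29×10⁻⁵ × sin 55° = 1.19×10⁻⁴ s⁻¹
Geostrophic balance rearranged: |∂P/∂n| = f ρ V_g
|∂P/∂n| = 1.19×10⁻⁴ × 0.738 × 38.0 = 3.35×10⁻³ Pa/m

3.3×10⁻³ Pa/m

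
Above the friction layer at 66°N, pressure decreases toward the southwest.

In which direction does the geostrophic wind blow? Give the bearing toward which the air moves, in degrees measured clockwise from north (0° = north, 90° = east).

315°

The pressure-gradient force points toward the southwest (bearing 225°).
Geostrophic balance: in the Northern Hemisphere the Coriolis force deflects motion to the right, so the geostrophic wind blows 90° to the right of the pressure-gradient force (low pressure on the left).
Rotating 225° by 90° clockwise gives 315° — the wind blows toward the northwest.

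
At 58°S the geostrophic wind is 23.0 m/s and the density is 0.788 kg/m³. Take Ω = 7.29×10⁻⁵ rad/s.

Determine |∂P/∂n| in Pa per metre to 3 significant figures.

2.24×10⁻³ Pa/m

Coriolis parameter at 58°S:
f = 2Ω sin φ = 2 × 7.29×10⁻⁵ × sin 58° = 1.24×10⁻⁴ s⁻¹
Geostrophic balance rearranged: |∂P/∂n| = f ρ V_g
|∂P/∂n| = 1.24×10⁻⁴ × 0.788 × 23.0 = 2.24×10⁻³ Pa/m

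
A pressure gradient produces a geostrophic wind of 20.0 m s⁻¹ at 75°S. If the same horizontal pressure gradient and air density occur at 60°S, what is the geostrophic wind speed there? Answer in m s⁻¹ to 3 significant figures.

22.3 m s⁻¹

With the same pressure gradient and density, V_g ∝ 1/f ∝ 1/sin φ.
V₂ = V₁ · sin φ₁ / sin φ₂ = 20.0 × sin 75° / sin 60°
V₂ = 20.0 × 0.9659/0.8660 = 22.3 m s⁻¹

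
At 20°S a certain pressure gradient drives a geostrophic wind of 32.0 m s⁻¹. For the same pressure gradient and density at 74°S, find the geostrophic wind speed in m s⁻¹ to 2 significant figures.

11 m s⁻¹

With the same pressure gradient and density, V_g ∝ 1/f ∝ 1/sin φ.
V₂ = V₁ · sin φ₁ / sin φ₂ = 32.0 × sin 20° / sin 74°
V₂ = 32.0 × 0.3420/0.9613 = 11 m s⁻¹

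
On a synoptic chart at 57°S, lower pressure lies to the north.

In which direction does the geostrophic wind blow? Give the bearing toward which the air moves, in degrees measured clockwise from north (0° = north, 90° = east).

The pressure-gradient force points toward the north (bearing 000°).
Geostrophic balance: in the Southern Hemisphere the Coriolis force deflects motion to the left, so the geostrophic wind blows 90° to the left of the pressure-gradient force (low pressure on the right).
Rotating 000° by 90° counterclockwise gives 270° — the wind blows toward the west.

270°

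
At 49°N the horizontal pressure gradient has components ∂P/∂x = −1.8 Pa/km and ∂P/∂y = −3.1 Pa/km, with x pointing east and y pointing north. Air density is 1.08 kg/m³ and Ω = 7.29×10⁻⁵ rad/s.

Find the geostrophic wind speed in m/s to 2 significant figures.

Coriolis parameter at 49°N:
f = 2Ω sin φ = 2 × 7.29×10⁻⁵ × sin 49° = 1.10×10⁻⁴ s⁻¹
Component geostrophic relations (x east, y north):
u_g = −(1/(fρ)) ∂P/∂y,  v_g = (1/(fρ)) ∂P/∂x
u_g = −(−3.1×10⁻³)/(1.10×10⁻⁴ × 1.08) = 26.1 m/s;  v_g = (−1.8×10⁻³)/(1.10×10⁻⁴ × 1.08) = −15.1 m/s
|V_g| = √(u_g² + v_g²) = 30.2 m/s

30 m/s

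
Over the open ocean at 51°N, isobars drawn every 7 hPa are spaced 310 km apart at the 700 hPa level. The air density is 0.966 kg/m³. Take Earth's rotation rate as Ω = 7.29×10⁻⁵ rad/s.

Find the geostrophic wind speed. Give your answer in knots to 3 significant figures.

40.1 knots

Coriolis parameter at 51°N:
f = 2Ω sin φ = 2 × 7.29×10⁻⁵ × sin 51° = 1.13×10⁻⁴ s⁻¹
Pressure gradient: |∂P/∂n| = 700 Pa / 310000 m = 2.26×10⁻³ Pa/m
Geostrophic balance (pressure-gradient force = Coriolis force):
V_g = (1/(fρ)) |∂P/∂n| = 2.26×10⁻³ / (1.13×10⁻⁴ × 0.966) = 20.6 m/s
Converting: 20.6 m/s × 1.944 = 40.1 knots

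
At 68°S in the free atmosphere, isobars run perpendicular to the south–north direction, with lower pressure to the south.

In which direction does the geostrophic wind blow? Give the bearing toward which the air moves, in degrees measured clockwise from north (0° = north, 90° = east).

090°

The pressure-gradient force points toward the south (bearing 180°).
Geostrophic balance: in the Southern Hemisphere the Coriolis force deflects motion to the left, so the geostrophic wind blows 90° to the left of the pressure-gradient force (low pressure on the right).
Rotating 180° by 90° counterclockwise gives 090° — the wind blows toward the east.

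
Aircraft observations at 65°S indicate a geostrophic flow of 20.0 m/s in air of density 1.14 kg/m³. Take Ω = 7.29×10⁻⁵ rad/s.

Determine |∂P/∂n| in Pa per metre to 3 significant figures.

3.01×10⁻³ Pa/m

Coriolis parameter at 65°S:
f = 2Ω sin φ = 2 × 7.29×10⁻⁵ × sin 65° = 1.32×10⁻⁴ s⁻¹
Geostrophic balance rearranged: |∂P/∂n| = f ρ V_g
|∂P/∂n| = 1.32×10⁻⁴ × 1.14 × 20.0 = 3.01×10⁻³ Pa/m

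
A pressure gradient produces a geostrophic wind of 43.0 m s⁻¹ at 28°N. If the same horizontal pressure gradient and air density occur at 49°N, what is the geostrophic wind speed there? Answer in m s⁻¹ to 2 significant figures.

27 m s⁻¹

With the same pressure gradient and density, V_g ∝ 1/f ∝ 1/sin φ.
V₂ = V₁ · sin φ₁ / sin φ₂ = 43.0 × sin 28° / sin 49°
V₂ = 43.0 × 0.4695/0.7547 = 27 m s⁻¹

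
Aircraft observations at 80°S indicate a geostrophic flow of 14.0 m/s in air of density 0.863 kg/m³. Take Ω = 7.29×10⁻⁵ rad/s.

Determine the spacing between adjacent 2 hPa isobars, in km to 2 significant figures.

120 km

Coriolis parameter at 80°S:
f = 2Ω sin φ = 2 × 7.29×10⁻⁵ × sin 80° = 1.44×10⁻⁴ s⁻¹
Geostrophic balance rearranged: |∂P/∂n| = f ρ V_g
|∂P/∂n| = 1.44×10⁻⁴ × 0.863 × 14.0 = 1.73×10⁻³ Pa/m
Isobar spacing: Δn = ΔP/|∂P/∂n| = 200 Pa / 1.73×10⁻³ Pa/m = 115287 m ≈ 120 km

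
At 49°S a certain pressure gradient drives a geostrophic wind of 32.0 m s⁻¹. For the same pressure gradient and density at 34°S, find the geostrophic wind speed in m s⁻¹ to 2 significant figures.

43 m s⁻¹

With the same pressure gradient and density, V_g ∝ 1/f ∝ 1/sin φ.
V₂ = V₁ · sin φ₁ / sin φ₂ = 32.0 × sin 49° / sin 34°
V₂ = 32.0 × 0.7547/0.5592 = 43 m s⁻¹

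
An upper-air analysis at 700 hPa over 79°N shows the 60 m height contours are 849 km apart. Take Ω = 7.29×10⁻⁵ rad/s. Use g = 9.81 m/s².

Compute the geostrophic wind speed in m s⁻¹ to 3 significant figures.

4.84 m s⁻¹

Coriolis parameter at 79°N:
f = 2Ω sin φ = 2 × 7.29×10⁻⁵ × sin 79° = 1.43×10⁻⁴ s⁻¹
Height gradient: |∂Z/∂n| = 60 m / 849000 m = 7.07×10⁻⁵
On a pressure surface, geostrophic balance gives V_g = (g/f)|∂Z/∂n|:
V_g = 9.81 × 7.07×10⁻⁵ / 1.43×10⁻⁴ = 4.84 m/s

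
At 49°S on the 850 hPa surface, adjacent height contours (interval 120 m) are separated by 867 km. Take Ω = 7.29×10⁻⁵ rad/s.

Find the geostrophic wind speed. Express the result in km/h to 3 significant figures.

44.4 km/h

Coriolis parameter at 49°S:
f = 2Ω sin φ = 2 × 7.29×10⁻⁵ × sin 49° = 1.10×10⁻⁴ s⁻¹
Height gradient: |∂Z/∂n| = 120 m / 867000 m = 1.38×10⁻⁴
On a pressure surface, geostrophic balance gives V_g = (g/f)|∂Z/∂n|:
V_g = 9.81 × 1.38×10⁻⁴ / 1.10×10⁻⁴ = 12.3 m/s
Converting: 12.3 m/s × 3.6 = 44.4 km/h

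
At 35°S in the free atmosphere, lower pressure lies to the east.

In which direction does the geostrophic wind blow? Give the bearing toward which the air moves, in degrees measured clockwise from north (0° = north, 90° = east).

000°

The pressure-gradient force points toward the east (bearing 090°).
Geostrophic balance: in the Southern Hemisphere the Coriolis force deflects motion to the left, so the geostrophic wind blows 90° to the left of the pressure-gradient force (low pressure on the right).
Rotating 090° by 90° counterclockwise gives 000° — the wind blows toward the north.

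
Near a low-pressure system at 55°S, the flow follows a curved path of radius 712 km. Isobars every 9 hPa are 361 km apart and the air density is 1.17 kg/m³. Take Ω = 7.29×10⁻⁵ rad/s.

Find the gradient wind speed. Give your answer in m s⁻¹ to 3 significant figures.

15.1 m s⁻¹

Coriolis parameter at 55°S:
f = 2Ω sin φ = 2 × 7.29×10⁻⁵ × sin 55° = 1.19×10⁻⁴ s⁻¹
Pressure gradient: |∂P/∂n| = 900 Pa / 361000 m = 2.49×10⁻³ Pa/m
Geostrophic speed: V_g = |∂P/∂n|/(fρ) = 2.49×10⁻³/(1.19×10⁻⁴ × 1.17) = 17.8 m/s
Around a low, centrifugal force acts outward with Coriolis, so pressure-gradient force balances both:
(1/ρ)|∂P/∂n| = fV + V²/R  →  V² + fR·V − fR·V_g = 0
With fR = 1.19×10⁻⁴ × 712×10³ m = 85.0 m/s:
V = [−fR + √((fR)² + 4 fR V_g)]/2 = [−85.0 + √(85.0² + 4×85.0×17.8)]/2 = 15.1 m/s
Subgeostrophic (V < V_g = 17.8 m/s), as expected around a low.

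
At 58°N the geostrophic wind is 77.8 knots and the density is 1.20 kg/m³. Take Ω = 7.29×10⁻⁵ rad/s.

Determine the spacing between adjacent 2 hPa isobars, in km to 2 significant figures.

Coriolis parameter at 58°N:
f = 2Ω sin φ = 2 × 7.29×10⁻⁵ × sin 58° = 1.24×10⁻⁴ s⁻¹
Wind speed in SI: 77.8 knots = 40.0 m/s
Geostrophic balance rearranged: |∂P/∂n| = f ρ V_g
|∂P/∂n| = 1.24×10⁻⁴ × 1.20 × 40.0 = 5.94×10⁻³ Pa/m
Isobar spacing: Δn = ΔP/|∂P/∂n| = 200 Pa / 5.94×10⁻³ Pa/m = 33679 m ≈ 34 km

34 km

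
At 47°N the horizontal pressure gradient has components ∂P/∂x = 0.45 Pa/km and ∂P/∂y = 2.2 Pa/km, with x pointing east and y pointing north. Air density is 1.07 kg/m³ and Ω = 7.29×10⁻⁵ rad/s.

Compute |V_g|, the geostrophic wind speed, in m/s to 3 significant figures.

19.7 m/s

Coriolis parameter at 47°N:
f = 2Ω sin φ = 2 × 7.29×10⁻⁵ × sin 47° = 1.07×10⁻⁴ s⁻¹
Component geostrophic relations (x east, y north):
u_g = −(1/(fρ)) ∂P/∂y,  v_g = (1/(fρ)) ∂P/∂x
u_g = −(2.2×10⁻³)/(1.07×10⁻⁴ × 1.07) = −19.3 m/s;  v_g = (0.45×10⁻³)/(1.07×10⁻⁴ × 1.07) = 3.94 m/s
|V_g| = √(u_g² + v_g²) = 19.7 m/s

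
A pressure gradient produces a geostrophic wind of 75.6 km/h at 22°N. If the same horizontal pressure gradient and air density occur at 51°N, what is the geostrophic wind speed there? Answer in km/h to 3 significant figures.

36.4 km/h

With the same pressure gradient and density, V_g ∝ 1/f ∝ 1/sin φ.
V₂ = V₁ · sin φ₁ / sin φ₂ = 75.6 × sin 22° / sin 51°
V₂ = 75.6 × 0.3746/0.7771 = 36.4 km/h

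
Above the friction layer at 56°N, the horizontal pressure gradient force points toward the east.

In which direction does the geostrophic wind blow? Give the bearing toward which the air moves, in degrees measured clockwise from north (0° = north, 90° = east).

The pressure-gradient force points toward the east (bearing 090°).
Geostrophic balance: in the Northern Hemisphere the Coriolis force deflects motion to the right, so the geostrophic wind blows 90° to the right of the pressure-gradient force (low pressure on the left).
Rotating 090° by 90° clockwise gives 180° — the wind blows toward the south.

180°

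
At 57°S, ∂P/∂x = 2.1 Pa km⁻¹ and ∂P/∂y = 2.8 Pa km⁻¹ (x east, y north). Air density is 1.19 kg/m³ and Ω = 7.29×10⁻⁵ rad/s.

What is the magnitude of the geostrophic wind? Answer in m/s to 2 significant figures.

Coriolis parameter at 57°S:
f = 2Ω sin φ = 2 × 7.29×10⁻⁵ × sin 57° = 1.22×10⁻⁴ s⁻¹
In the Southern Hemisphere f is negative: f = −1.22×10⁻⁴ s⁻¹.
Component geostrophic relations (x east, y north):
u_g = −(1/(fρ)) ∂P/∂y,  v_g = (1/(fρ)) ∂P/∂x
u_g = −(2.8×10⁻³)/(−1.22×10⁻⁴ × 1.19) = 19.2 m/s;  v_g = (2.1×10⁻³)/(−1.22×10⁻⁴ × 1.19) = −14.4 m/s
|V_g| = √(u_g² + v_g²) = 24.1 m/s

24 m/s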